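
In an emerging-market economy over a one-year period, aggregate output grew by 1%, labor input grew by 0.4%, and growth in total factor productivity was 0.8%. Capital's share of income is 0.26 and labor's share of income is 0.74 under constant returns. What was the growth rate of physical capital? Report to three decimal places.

Labor's share = 1 − 0.26 = 0.74.
gY = gA + 0.74×0.4 + 0.26×g.
0.26×g = 1 − 0.8 − 0.296 = -0.096.
g = -0.096 / 0.26 = -0.36923%.

-0.369%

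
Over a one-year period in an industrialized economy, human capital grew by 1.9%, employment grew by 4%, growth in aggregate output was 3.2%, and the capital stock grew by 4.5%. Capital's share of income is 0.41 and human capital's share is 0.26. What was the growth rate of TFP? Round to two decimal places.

Labor's share = 1 − 0.41 − 0.26 = 0.33.
The capital stock: 0.41 × 4.5 = 1.845 pp.
Human capital: 0.26 × 1.9 = 0.494 pp.
Employment: 0.33 × 4 = 1.32 pp.
TFP growth = 3.2 − 3.659 = -0.459%.

-0.46%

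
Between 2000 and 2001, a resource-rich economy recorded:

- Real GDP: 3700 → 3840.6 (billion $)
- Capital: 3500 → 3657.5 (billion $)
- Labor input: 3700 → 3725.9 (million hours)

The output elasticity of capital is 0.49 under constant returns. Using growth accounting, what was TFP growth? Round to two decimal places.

Real GDP growth = (3840.6 − 3700) / 3700 = 3.8%.
Capital growth = (3657.5 − 3500) / 3500 = 4.5%.
Labor input growth = (3725.9 − 3700) / 3700 = 0.7%.
Labor's share = 1 − 0.49 = 0.51.
Capital: 0.49 × 4.5 = 2.205 pp.
Labor input: 0.51 × 0.7 = 0.357 pp.
TFP growth = 3.8 − 2.562 = 1.238%.

1.24%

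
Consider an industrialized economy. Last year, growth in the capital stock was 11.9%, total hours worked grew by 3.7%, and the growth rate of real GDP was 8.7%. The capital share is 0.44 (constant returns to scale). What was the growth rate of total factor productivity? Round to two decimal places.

Labor's share = 1 − 0.44 = 0.56.
The capital stock: 0.44 × 11.9 = 5.236 pp.
Total hours worked: 0.56 × 3.7 = 2.072 pp.
TFP growth = 8.7 − 7.308 = 1.392%.

1.39%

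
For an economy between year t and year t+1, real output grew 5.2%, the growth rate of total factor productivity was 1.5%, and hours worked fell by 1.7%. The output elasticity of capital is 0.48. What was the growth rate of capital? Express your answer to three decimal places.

9.550%

Labor's share = 1 − 0.48 = 0.52.
gY = gA + 0.52×(-1.7) + 0.48×g.
0.48×g = 5.2 − 1.5 + 0.884 = 4.584.
g = 4.584 / 0.48 = 9.55%.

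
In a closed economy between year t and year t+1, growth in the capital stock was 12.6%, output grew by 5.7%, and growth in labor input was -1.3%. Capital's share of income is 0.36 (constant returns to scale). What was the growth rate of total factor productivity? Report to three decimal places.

1.996%

Labor's share = 1 − 0.36 = 0.64.
The capital stock: 0.36 × 12.6 = 4.536 pp.
Labor input: 0.64 × (-1.3) = -0.832 pp.
TFP growth = 5.7 − 3.704 = 1.996%.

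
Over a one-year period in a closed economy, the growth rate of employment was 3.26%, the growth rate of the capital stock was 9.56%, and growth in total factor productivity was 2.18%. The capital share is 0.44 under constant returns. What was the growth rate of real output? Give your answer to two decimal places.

Labor's share = 1 − 0.44 = 0.56.
The capital stock: 0.44 × 9.56 = 4.2064 pp.
Employment: 0.56 × 3.26 = 1.8256 pp.
Output growth = 2.18 + 6.032 = 8.212%.

Real output grew 8.21%.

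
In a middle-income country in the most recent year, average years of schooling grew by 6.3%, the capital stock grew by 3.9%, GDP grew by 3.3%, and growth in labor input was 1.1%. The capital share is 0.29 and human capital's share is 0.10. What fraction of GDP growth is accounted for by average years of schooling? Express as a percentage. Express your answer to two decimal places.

Average years of schooling accounted for 19.09% of growth.

Average years of schooling contributed 0.1 × 6.3 = 0.63 pp.
Share of growth = 0.63 / 3.3 × 100 = 19.0909%.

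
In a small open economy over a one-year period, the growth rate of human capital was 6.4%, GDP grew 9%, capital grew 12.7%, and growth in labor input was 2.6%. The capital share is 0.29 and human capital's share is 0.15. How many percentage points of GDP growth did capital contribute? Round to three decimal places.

3.683 percentage points

Contribution = share × growth = 0.29 × 12.7 = 3.683 pp.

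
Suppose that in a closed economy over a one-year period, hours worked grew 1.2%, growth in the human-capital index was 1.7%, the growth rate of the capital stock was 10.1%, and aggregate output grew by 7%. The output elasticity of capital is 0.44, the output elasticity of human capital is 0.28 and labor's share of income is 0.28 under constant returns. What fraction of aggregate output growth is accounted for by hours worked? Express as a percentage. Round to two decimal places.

Labor's share = 1 − 0.44 − 0.28 = 0.28.
Hours worked contributed 0.28 × 1.2 = 0.336 pp.
Share of growth = 0.336 / 7 × 100 = 4.8%.

Hours worked accounted for 4.80% of growth.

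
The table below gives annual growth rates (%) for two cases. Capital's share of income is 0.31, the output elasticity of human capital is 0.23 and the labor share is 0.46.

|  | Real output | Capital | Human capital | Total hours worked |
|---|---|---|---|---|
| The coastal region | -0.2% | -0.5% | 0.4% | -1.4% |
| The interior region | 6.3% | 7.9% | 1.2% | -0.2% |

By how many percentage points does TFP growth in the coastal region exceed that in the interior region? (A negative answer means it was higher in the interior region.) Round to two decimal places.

-3.16 percentage points

Labor's share = 1 − 0.31 − 0.23 = 0.46.
The coastal region: TFP = -0.2 + 0.155 − 0.092 + 0.644 = 0.507%.
The interior region: TFP = 6.3 − 2.449 − 0.276 + 0.092 = 3.667%.
Difference = 0.507 − (3.667) = -3.16 pp.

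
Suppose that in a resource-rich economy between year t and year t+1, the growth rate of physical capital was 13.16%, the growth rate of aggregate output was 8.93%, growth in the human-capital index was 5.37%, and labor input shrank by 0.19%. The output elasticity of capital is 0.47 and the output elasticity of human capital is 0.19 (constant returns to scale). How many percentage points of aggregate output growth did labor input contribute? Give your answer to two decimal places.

Labor's share = 1 − 0.47 − 0.19 = 0.34.
Contribution = share × growth = 0.34 × (-0.19) = -0.0646 pp.

-0.06 percentage points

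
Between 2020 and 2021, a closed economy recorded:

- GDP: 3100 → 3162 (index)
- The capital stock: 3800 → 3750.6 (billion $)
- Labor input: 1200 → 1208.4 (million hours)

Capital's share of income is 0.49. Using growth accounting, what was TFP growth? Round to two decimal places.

GDP growth = (3162 − 3100) / 3100 = 2%.
The capital stock growth = (3750.6 − 3800) / 3800 = -1.3%.
Labor input growth = (1208.4 − 1200) / 1200 = 0.7%.
Labor's share = 1 − 0.49 = 0.51.
The capital stock: 0.49 × (-1.3) = -0.637 pp.
Labor input: 0.51 × 0.7 = 0.357 pp.
TFP growth = 2 + 0.28 = 2.28%.

TFP growth was 2.28%.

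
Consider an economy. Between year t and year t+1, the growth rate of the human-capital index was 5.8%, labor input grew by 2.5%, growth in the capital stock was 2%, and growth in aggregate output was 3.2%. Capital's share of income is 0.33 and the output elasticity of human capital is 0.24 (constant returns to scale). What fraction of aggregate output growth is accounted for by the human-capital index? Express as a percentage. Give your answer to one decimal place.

The human-capital index accounted for 43.5% of growth.

The human-capital index contributed 0.24 × 5.8 = 1.392 pp.
Share of growth = 1.392 / 3.2 × 100 = 43.5%.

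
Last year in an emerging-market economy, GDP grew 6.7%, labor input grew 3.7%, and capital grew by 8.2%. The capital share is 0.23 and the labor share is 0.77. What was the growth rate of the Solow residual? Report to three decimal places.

The Solow residual grew 1.965%.

Labor's share = 1 − 0.23 = 0.77.
Capital: 0.23 × 8.2 = 1.886 pp.
Labor input: 0.77 × 3.7 = 2.849 pp.
TFP growth = 6.7 − 4.735 = 1.965%.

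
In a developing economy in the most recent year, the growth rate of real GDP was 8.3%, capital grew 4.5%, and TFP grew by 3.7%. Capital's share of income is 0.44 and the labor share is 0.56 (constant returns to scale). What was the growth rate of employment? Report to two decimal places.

Employment growth was 4.68%.

Labor's share = 1 − 0.44 = 0.56.
gY = gA + 0.44×4.5 + 0.56×g.
0.56×g = 8.3 − 3.7 − 1.98 = 2.62.
g = 2.62 / 0.56 = 4.6786%.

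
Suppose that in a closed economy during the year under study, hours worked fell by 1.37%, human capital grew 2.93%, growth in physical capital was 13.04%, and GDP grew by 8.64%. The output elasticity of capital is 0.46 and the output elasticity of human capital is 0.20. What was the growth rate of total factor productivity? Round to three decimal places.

Total factor productivity grew 2.521%.

Labor's share = 1 − 0.46 − 0.2 = 0.34.
Physical capital: 0.46 × 13.04 = 5.9984 pp.
Human capital: 0.2 × 2.93 = 0.586 pp.
Hours worked: 0.34 × (-1.37) = -0.4658 pp.
TFP growth = 8.64 − 6.1186 = 2.5214%.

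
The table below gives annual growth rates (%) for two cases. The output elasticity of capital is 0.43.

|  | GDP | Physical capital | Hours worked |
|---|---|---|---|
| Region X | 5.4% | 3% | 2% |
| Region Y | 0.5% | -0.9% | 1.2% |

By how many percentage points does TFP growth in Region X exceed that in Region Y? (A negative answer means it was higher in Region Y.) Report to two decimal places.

Labor's share = 1 − 0.43 = 0.57.
Region X: TFP = 5.4 − 1.29 − 1.14 = 2.97%.
Region Y: TFP = 0.5 + 0.387 − 0.684 = 0.203%.
Difference = 2.97 − (0.203) = 2.767 pp.

2.77 percentage points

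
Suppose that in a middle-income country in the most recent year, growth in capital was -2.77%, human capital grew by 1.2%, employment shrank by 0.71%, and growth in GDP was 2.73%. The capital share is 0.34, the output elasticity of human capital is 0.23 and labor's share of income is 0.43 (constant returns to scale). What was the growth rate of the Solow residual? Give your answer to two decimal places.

The Solow residual growth was 3.70%.

Labor's share = 1 − 0.34 − 0.23 = 0.43.
Capital: 0.34 × (-2.77) = -0.9418 pp.
Human capital: 0.23 × 1.2 = 0.276 pp.
Employment: 0.43 × (-0.71) = -0.3053 pp.
TFP growth = 2.73 + 0.9711 = 3.7011%.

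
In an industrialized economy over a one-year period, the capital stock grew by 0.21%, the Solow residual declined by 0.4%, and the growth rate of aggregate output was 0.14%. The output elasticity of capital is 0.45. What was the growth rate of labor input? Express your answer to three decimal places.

Labor's share = 1 − 0.45 = 0.55.
gY = gA + 0.45×0.21 + 0.55×g.
0.55×g = 0.14 + 0.4 − 0.0945 = 0.4455.
g = 0.4455 / 0.55 = 0.81%.

Labor input grew 0.810%.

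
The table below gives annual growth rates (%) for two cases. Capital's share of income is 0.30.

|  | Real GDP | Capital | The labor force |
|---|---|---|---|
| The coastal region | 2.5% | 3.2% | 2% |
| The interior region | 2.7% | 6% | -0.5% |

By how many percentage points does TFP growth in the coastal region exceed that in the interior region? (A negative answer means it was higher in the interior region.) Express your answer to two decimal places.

-1.11 percentage points

Labor's share = 1 − 0.3 = 0.7.
The coastal region: TFP = 2.5 − 0.96 − 1.4 = 0.14%.
The interior region: TFP = 2.7 − 1.8 + 0.35 = 1.25%.
Difference = 0.14 − (1.25) = -1.11 pp.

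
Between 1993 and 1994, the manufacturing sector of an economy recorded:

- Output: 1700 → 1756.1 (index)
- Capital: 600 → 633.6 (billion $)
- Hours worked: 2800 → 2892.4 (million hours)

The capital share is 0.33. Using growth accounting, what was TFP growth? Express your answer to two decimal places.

Output growth = (1756.1 − 1700) / 1700 = 3.3%.
Capital growth = (633.6 − 600) / 600 = 5.6%.
Hours worked growth = (2892.4 − 2800) / 2800 = 3.3%.
Labor's share = 1 − 0.33 = 0.67.
Capital: 0.33 × 5.6 = 1.848 pp.
Hours worked: 0.67 × 3.3 = 2.211 pp.
TFP growth = 3.3 − 4.059 = -0.759%.

-0.76%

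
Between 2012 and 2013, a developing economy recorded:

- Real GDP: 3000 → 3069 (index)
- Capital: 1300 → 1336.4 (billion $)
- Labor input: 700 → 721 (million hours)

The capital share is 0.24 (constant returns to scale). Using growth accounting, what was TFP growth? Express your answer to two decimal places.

-0.65%

Real GDP growth = (3069 − 3000) / 3000 = 2.3%.
Capital growth = (1336.4 − 1300) / 1300 = 2.8%.
Labor input growth = (721 − 700) / 700 = 3%.
Labor's share = 1 − 0.24 = 0.76.
Capital: 0.24 × 2.8 = 0.672 pp.
Labor input: 0.76 × 3 = 2.28 pp.
TFP growth = 2.3 − 2.952 = -0.652%.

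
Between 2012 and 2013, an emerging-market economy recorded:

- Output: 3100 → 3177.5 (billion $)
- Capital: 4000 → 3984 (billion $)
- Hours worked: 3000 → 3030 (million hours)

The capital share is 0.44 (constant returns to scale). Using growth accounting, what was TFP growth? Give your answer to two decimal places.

TFP growth was 2.12%.

Output growth = (3177.5 − 3100) / 3100 = 2.5%.
Capital growth = (3984 − 4000) / 4000 = -0.4%.
Hours worked growth = (3030 − 3000) / 3000 = 1%.
Labor's share = 1 − 0.44 = 0.56.
Capital: 0.44 × (-0.4) = -0.176 pp.
Hours worked: 0.56 × 1 = 0.56 pp.
TFP growth = 2.5 − 0.384 = 2.116%.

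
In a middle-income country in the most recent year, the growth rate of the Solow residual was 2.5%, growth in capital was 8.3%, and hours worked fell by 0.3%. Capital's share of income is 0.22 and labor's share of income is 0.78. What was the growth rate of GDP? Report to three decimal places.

Labor's share = 1 − 0.22 = 0.78.
Capital: 0.22 × 8.3 = 1.826 pp.
Hours worked: 0.78 × (-0.3) = -0.234 pp.
Output growth = 2.5 + 1.592 = 4.092%.

4.092%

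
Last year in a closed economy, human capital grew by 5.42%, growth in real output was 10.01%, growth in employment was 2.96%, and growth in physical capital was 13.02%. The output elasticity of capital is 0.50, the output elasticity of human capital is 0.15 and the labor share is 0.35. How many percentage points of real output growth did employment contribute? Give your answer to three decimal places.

Labor's share = 1 − 0.5 − 0.15 = 0.35.
Contribution = share × growth = 0.35 × 2.96 = 1.036 pp.

1.036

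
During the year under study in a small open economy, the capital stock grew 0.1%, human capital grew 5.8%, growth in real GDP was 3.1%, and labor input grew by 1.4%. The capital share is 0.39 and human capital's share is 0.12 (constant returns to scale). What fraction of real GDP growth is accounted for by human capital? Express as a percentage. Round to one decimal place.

Human capital contributed 0.12 × 5.8 = 0.696 pp.
Share of growth = 0.696 / 3.1 × 100 = 22.452%.

22.5%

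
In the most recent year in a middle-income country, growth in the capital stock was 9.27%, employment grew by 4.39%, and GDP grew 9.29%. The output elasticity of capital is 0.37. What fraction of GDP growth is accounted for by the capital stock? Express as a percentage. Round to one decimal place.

The capital stock contributed 0.37 × 9.27 = 3.4299 pp.
Share of growth = 3.4299 / 9.29 × 100 = 36.92%.

36.9%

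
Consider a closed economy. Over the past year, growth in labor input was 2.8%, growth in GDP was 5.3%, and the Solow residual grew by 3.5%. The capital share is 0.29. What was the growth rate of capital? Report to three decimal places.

-0.648%

Labor's share = 1 − 0.29 = 0.71.
gY = gA + 0.71×2.8 + 0.29×g.
0.29×g = 5.3 − 3.5 − 1.988 = -0.188.
g = -0.188 / 0.29 = -0.64828%.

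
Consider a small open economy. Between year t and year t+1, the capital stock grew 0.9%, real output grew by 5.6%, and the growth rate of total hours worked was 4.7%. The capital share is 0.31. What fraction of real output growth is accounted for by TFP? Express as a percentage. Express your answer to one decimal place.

Labor's share = 1 − 0.31 = 0.69.
The capital stock: 0.31 × 0.9 = 0.279 pp.
Total hours worked: 0.69 × 4.7 = 3.243 pp.
TFP growth = 5.6 − 3.522 = 2.078%.
TFP share of growth = 2.078 / 5.6 × 100 = 37.107%.

37.1%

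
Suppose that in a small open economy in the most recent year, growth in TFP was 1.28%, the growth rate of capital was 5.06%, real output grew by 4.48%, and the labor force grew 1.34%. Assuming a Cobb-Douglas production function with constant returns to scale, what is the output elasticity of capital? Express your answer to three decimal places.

0.500

gY = gA + α·gK + (1−α)·gL, so gY − gA − gL = α(gK − gL).
4.48 − 1.28 − 1.34 = α × (5.06 − 1.34).
1.86 = 3.72 α, so α = 0.5.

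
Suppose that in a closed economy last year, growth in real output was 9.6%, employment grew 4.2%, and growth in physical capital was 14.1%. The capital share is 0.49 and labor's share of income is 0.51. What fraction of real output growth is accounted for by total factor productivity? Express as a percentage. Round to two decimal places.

5.72%

Labor's share = 1 − 0.49 = 0.51.
Physical capital: 0.49 × 14.1 = 6.909 pp.
Employment: 0.51 × 4.2 = 2.142 pp.
TFP growth = 9.6 − 9.051 = 0.549%.
TFP share of growth = 0.549 / 9.6 × 100 = 5.7188%.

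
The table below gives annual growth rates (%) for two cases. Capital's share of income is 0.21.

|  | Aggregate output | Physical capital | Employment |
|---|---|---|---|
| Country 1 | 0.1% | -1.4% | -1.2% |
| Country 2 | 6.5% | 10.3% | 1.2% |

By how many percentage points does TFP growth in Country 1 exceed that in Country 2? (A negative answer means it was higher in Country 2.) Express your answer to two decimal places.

Labor's share = 1 − 0.21 = 0.79.
Country 1: TFP = 0.1 + 0.294 + 0.948 = 1.342%.
Country 2: TFP = 6.5 − 2.163 − 0.948 = 3.389%.
Difference = 1.342 − (3.389) = -2.047 pp.

-2.05 percentage points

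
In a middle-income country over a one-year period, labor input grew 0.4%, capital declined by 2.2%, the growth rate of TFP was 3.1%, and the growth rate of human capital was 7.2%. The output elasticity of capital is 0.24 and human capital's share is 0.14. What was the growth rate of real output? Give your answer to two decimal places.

Labor's share = 1 − 0.24 − 0.14 = 0.62.
Capital: 0.24 × (-2.2) = -0.528 pp.
Human capital: 0.14 × 7.2 = 1.008 pp.
Labor input: 0.62 × 0.4 = 0.248 pp.
Output growth = 3.1 + 0.728 = 3.828%.

3.83%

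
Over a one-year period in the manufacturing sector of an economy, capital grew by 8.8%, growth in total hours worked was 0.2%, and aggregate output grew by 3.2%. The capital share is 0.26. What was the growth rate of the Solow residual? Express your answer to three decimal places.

0.764%

Labor's share = 1 − 0.26 = 0.74.
Capital: 0.26 × 8.8 = 2.288 pp.
Total hours worked: 0.74 × 0.2 = 0.148 pp.
TFP growth = 3.2 − 2.436 = 0.764%.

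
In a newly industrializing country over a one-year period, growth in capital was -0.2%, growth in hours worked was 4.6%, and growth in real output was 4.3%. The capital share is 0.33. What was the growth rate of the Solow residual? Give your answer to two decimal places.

Labor's share = 1 − 0.33 = 0.67.
Capital: 0.33 × (-0.2) = -0.066 pp.
Hours worked: 0.67 × 4.6 = 3.082 pp.
TFP growth = 4.3 − 3.016 = 1.284%.

1.28%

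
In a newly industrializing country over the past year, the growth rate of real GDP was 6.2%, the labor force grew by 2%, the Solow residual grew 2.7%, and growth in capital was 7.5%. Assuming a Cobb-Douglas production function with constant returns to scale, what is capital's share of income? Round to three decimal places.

α = 0.273

gY = gA + α·gK + (1−α)·gL, so gY − gA − gL = α(gK − gL).
6.2 − 2.7 − 2 = α × (7.5 − 2).
1.5 = 5.5 α, so α = 0.27273.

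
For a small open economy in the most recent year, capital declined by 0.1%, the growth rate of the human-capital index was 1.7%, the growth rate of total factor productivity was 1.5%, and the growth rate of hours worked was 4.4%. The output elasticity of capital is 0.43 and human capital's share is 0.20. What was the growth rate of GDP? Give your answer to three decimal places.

Labor's share = 1 − 0.43 − 0.2 = 0.37.
Capital: 0.43 × (-0.1) = -0.043 pp.
The human-capital index: 0.2 × 1.7 = 0.34 pp.
Hours worked: 0.37 × 4.4 = 1.628 pp.
Output growth = 1.5 + 1.925 = 3.425%.

GDP growth was 3.425%.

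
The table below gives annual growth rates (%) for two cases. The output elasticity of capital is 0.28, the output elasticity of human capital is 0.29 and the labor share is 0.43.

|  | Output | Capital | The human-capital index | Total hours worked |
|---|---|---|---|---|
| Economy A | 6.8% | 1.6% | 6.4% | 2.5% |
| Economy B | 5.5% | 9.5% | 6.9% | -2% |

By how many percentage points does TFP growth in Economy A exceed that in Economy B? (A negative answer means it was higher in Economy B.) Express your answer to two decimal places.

Labor's share = 1 − 0.28 − 0.29 = 0.43.
Economy A: TFP = 6.8 − 0.448 − 1.856 − 1.075 = 3.421%.
Economy B: TFP = 5.5 − 2.66 − 2.001 + 0.86 = 1.699%.
Difference = 3.421 − (1.699) = 1.722 pp.

1.72 percentage points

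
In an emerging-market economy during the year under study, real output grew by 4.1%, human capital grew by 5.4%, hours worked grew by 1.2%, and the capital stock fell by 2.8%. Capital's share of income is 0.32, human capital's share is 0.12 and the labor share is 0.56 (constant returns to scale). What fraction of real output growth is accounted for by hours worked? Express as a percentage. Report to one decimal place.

Hours worked accounted for 16.4% of growth.

Labor's share = 1 − 0.32 − 0.12 = 0.56.
Hours worked contributed 0.56 × 1.2 = 0.672 pp.
Share of growth = 0.672 / 4.1 × 100 = 16.39%.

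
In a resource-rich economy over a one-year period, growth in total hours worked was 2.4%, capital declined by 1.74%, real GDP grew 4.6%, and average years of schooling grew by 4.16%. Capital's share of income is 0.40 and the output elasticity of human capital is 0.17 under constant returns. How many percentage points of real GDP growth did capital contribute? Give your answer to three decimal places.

Contribution = share × growth = 0.4 × (-1.74) = -0.696 pp.

-0.696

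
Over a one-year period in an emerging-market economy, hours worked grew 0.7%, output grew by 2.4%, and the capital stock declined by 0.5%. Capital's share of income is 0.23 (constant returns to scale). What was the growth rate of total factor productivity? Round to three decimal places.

1.976%

Labor's share = 1 − 0.23 = 0.77.
The capital stock: 0.23 × (-0.5) = -0.115 pp.
Hours worked: 0.77 × 0.7 = 0.539 pp.
TFP growth = 2.4 − 0.424 = 1.976%.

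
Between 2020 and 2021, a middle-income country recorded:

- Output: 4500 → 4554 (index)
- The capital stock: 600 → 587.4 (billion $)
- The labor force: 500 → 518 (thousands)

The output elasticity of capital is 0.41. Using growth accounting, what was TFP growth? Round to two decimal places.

Output growth = (4554 − 4500) / 4500 = 1.2%.
The capital stock growth = (587.4 − 600) / 600 = -2.1%.
The labor force growth = (518 − 500) / 500 = 3.6%.
Labor's share = 1 − 0.41 = 0.59.
The capital stock: 0.41 × (-2.1) = -0.861 pp.
The labor force: 0.59 × 3.6 = 2.124 pp.
TFP growth = 1.2 − 1.263 = -0.063%.

-0.06%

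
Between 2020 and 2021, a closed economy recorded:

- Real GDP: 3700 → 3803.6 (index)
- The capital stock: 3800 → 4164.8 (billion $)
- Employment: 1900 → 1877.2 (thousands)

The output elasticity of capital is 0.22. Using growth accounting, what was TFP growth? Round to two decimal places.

Real GDP growth = (3803.6 − 3700) / 3700 = 2.8%.
The capital stock growth = (4164.8 − 3800) / 3800 = 9.6%.
Employment growth = (1877.2 − 1900) / 1900 = -1.2%.
Labor's share = 1 − 0.22 = 0.78.
The capital stock: 0.22 × 9.6 = 2.112 pp.
Employment: 0.78 × (-1.2) = -0.936 pp.
TFP growth = 2.8 − 1.176 = 1.624%.

TFP grew 1.62%.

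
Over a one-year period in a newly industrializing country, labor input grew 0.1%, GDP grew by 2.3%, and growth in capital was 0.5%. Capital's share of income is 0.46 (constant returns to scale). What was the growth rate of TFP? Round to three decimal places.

TFP grew 2.016%.

Labor's share = 1 − 0.46 = 0.54.
Capital: 0.46 × 0.5 = 0.23 pp.
Labor input: 0.54 × 0.1 = 0.054 pp.
TFP growth = 2.3 − 0.284 = 2.016%.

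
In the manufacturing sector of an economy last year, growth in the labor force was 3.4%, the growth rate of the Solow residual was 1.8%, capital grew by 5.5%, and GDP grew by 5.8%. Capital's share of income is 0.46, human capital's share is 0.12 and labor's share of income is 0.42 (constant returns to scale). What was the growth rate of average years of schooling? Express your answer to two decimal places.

Average years of schooling grew 0.35%.

Labor's share = 1 − 0.46 − 0.12 = 0.42.
gY = gA + 0.46×5.5 + 0.42×3.4 + 0.12×g.
0.12×g = 5.8 − 1.8 − 3.958 = 0.042.
g = 0.042 / 0.12 = 0.35%.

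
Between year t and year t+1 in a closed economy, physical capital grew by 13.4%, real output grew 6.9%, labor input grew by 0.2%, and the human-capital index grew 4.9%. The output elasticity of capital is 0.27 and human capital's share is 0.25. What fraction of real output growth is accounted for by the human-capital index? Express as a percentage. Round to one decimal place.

The human-capital index contributed 0.25 × 4.9 = 1.225 pp.
Share of growth = 1.225 / 6.9 × 100 = 17.754%.

17.8%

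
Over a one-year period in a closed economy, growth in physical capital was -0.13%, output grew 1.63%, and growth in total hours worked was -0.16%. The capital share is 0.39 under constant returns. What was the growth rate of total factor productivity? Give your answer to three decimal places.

1.778%

Labor's share = 1 − 0.39 = 0.61.
Physical capital: 0.39 × (-0.13) = -0.0507 pp.
Total hours worked: 0.61 × (-0.16) = -0.0976 pp.
TFP growth = 1.63 + 0.1483 = 1.7783%.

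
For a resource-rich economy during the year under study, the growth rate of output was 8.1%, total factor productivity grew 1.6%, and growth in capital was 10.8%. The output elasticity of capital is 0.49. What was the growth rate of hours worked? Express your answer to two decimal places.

Labor's share = 1 − 0.49 = 0.51.
gY = gA + 0.49×10.8 + 0.51×g.
0.51×g = 8.1 − 1.6 − 5.292 = 1.208.
g = 1.208 / 0.51 = 2.3686%.

2.37%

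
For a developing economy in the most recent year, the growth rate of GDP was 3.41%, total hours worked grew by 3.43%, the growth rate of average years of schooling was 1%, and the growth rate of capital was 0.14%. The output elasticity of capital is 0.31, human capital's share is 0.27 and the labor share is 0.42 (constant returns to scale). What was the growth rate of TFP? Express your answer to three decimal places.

TFP growth was 1.656%.

Labor's share = 1 − 0.31 − 0.27 = 0.42.
Capital: 0.31 × 0.14 = 0.0434 pp.
Average years of schooling: 0.27 × 1 = 0.27 pp.
Total hours worked: 0.42 × 3.43 = 1.4406 pp.
TFP growth = 3.41 − 1.754 = 1.656%.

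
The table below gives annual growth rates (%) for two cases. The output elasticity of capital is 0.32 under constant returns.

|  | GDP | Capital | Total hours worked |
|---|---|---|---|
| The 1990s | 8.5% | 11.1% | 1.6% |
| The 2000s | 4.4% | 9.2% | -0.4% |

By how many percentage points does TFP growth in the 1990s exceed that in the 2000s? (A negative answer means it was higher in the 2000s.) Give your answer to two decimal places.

2.13 percentage points

Labor's share = 1 − 0.32 = 0.68.
The 1990s: TFP = 8.5 − 3.552 − 1.088 = 3.86%.
The 2000s: TFP = 4.4 − 2.944 + 0.272 = 1.728%.
Difference = 3.86 − (1.728) = 2.132 pp.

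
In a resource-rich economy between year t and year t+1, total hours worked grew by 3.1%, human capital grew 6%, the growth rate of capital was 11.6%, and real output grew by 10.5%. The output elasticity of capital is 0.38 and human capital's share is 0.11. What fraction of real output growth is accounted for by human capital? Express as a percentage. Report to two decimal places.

Human capital contributed 0.11 × 6 = 0.66 pp.
Share of growth = 0.66 / 10.5 × 100 = 6.2857%.

Human capital accounted for 6.29% of growth.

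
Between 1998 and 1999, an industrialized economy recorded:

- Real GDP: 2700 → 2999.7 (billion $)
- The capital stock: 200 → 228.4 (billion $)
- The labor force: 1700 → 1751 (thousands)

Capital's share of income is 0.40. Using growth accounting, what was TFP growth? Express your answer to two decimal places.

Real GDP growth = (2999.7 − 2700) / 2700 = 11.1%.
The capital stock growth = (228.4 − 200) / 200 = 14.2%.
The labor force growth = (1751 − 1700) / 1700 = 3%.
Labor's share = 1 − 0.4 = 0.6.
The capital stock: 0.4 × 14.2 = 5.68 pp.
The labor force: 0.6 × 3 = 1.8 pp.
TFP growth = 11.1 − 7.48 = 3.62%.

3.62%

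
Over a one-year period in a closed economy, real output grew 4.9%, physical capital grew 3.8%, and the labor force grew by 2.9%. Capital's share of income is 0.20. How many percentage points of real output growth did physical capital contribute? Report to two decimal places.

Contribution = share × growth = 0.2 × 3.8 = 0.76 pp.

0.76 percentage points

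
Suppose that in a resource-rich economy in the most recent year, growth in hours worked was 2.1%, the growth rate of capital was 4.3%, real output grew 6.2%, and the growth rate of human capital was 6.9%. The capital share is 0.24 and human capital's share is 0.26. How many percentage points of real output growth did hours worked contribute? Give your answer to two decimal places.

1.05 pp

Labor's share = 1 − 0.24 − 0.26 = 0.5.
Contribution = share × growth = 0.5 × 2.1 = 1.05 pp.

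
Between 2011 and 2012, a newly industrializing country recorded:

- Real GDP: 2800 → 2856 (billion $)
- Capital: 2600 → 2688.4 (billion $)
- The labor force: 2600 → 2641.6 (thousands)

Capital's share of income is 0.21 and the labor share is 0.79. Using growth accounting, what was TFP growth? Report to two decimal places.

TFP grew 0.02%.

Real GDP growth = (2856 − 2800) / 2800 = 2%.
Capital growth = (2688.4 − 2600) / 2600 = 3.4%.
The labor force growth = (2641.6 − 2600) / 2600 = 1.6%.
Labor's share = 1 − 0.21 = 0.79.
Capital: 0.21 × 3.4 = 0.714 pp.
The labor force: 0.79 × 1.6 = 1.264 pp.
TFP growth = 2 − 1.978 = 0.022%.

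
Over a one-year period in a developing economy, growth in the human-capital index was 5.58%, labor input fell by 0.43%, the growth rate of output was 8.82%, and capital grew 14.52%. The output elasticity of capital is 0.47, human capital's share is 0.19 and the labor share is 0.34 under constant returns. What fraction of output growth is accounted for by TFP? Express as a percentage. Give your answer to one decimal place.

Labor's share = 1 − 0.47 − 0.19 = 0.34.
Capital: 0.47 × 14.52 = 6.8244 pp.
The human-capital index: 0.19 × 5.58 = 1.0602 pp.
Labor input: 0.34 × (-0.43) = -0.1462 pp.
TFP growth = 8.82 − 7.7384 = 1.0816%.
TFP share of growth = 1.0816 / 8.82 × 100 = 12.263%.

TFP accounted for 12.3% of growth.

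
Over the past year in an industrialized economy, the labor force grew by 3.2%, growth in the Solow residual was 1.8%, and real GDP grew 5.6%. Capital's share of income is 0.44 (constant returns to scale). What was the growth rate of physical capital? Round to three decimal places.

4.564%

Labor's share = 1 − 0.44 = 0.56.
gY = gA + 0.56×3.2 + 0.44×g.
0.44×g = 5.6 − 1.8 − 1.792 = 2.008.
g = 2.008 / 0.44 = 4.56364%.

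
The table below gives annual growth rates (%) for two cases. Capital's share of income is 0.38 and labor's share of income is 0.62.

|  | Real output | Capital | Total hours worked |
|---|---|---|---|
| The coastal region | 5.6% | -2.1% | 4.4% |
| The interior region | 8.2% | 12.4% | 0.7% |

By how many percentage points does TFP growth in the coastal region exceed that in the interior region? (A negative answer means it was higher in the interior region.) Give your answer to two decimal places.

0.62 percentage points

Labor's share = 1 − 0.38 = 0.62.
The coastal region: TFP = 5.6 + 0.798 − 2.728 = 3.67%.
The interior region: TFP = 8.2 − 4.712 − 0.434 = 3.054%.
Difference = 3.67 − (3.054) = 0.616 pp.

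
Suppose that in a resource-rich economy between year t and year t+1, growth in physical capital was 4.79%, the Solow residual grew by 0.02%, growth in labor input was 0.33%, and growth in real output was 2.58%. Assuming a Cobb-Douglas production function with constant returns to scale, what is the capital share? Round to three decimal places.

gY = gA + α·gK + (1−α)·gL, so gY − gA − gL = α(gK − gL).
2.58 − 0.02 − 0.33 = α × (4.79 − 0.33).
2.23 = 4.46 α, so α = 0.5.

The capital share is 0.500.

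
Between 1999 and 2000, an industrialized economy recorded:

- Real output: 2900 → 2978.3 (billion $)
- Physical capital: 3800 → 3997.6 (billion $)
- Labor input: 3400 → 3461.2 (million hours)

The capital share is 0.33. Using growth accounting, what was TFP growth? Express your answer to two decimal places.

-0.22%

Real output growth = (2978.3 − 2900) / 2900 = 2.7%.
Physical capital growth = (3997.6 − 3800) / 3800 = 5.2%.
Labor input growth = (3461.2 − 3400) / 3400 = 1.8%.
Labor's share = 1 − 0.33 = 0.67.
Physical capital: 0.33 × 5.2 = 1.716 pp.
Labor input: 0.67 × 1.8 = 1.206 pp.
TFP growth = 2.7 − 2.922 = -0.222%.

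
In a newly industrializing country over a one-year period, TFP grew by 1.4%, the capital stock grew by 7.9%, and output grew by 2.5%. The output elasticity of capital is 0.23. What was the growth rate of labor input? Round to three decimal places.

-0.931%

Labor's share = 1 − 0.23 = 0.77.
gY = gA + 0.23×7.9 + 0.77×g.
0.77×g = 2.5 − 1.4 − 1.817 = -0.717.
g = -0.717 / 0.77 = -0.93117%.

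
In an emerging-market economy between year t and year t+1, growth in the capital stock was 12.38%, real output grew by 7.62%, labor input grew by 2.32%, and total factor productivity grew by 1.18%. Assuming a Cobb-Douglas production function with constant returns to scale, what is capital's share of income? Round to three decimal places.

Capital's share of income is 0.410.

gY = gA + α·gK + (1−α)·gL, so gY − gA − gL = α(gK − gL).
7.62 − 1.18 − 2.32 = α × (12.38 − 2.32).
4.12 = 10.06 α, so α = 0.40954.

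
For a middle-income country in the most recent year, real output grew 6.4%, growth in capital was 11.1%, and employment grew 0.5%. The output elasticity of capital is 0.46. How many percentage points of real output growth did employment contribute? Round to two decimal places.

0.27 percentage points

Labor's share = 1 − 0.46 = 0.54.
Contribution = share × growth = 0.54 × 0.5 = 0.27 pp.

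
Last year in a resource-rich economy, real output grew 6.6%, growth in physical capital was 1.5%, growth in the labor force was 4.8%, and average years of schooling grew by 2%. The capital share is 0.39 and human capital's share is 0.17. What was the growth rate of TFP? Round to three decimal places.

Labor's share = 1 − 0.39 − 0.17 = 0.44.
Physical capital: 0.39 × 1.5 = 0.585 pp.
Average years of schooling: 0.17 × 2 = 0.34 pp.
The labor force: 0.44 × 4.8 = 2.112 pp.
TFP growth = 6.6 − 3.037 = 3.563%.

3.563%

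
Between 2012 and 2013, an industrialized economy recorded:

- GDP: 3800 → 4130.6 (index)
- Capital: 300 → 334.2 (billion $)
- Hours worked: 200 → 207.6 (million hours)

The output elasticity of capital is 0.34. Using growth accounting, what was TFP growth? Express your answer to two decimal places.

TFP growth was 2.32%.

GDP growth = (4130.6 − 3800) / 3800 = 8.7%.
Capital growth = (334.2 − 300) / 300 = 11.4%.
Hours worked growth = (207.6 − 200) / 200 = 3.8%.
Labor's share = 1 − 0.34 = 0.66.
Capital: 0.34 × 11.4 = 3.876 pp.
Hours worked: 0.66 × 3.8 = 2.508 pp.
TFP growth = 8.7 − 6.384 = 2.316%.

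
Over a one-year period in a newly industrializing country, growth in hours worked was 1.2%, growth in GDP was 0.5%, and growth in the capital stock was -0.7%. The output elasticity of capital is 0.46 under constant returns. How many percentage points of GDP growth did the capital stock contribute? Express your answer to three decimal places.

Contribution = share × growth = 0.46 × (-0.7) = -0.322 pp.

-0.322 pp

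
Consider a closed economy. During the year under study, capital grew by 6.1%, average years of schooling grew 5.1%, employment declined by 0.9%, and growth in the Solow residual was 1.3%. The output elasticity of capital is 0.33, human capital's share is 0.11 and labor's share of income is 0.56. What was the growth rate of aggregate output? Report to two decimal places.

Labor's share = 1 − 0.33 − 0.11 = 0.56.
Capital: 0.33 × 6.1 = 2.013 pp.
Average years of schooling: 0.11 × 5.1 = 0.561 pp.
Employment: 0.56 × (-0.9) = -0.504 pp.
Output growth = 1.3 + 2.07 = 3.37%.

Aggregate output grew 3.37%.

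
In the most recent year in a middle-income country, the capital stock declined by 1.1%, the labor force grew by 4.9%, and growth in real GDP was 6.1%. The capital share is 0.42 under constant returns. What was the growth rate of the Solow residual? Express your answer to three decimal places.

3.720%

Labor's share = 1 − 0.42 = 0.58.
The capital stock: 0.42 × (-1.1) = -0.462 pp.
The labor force: 0.58 × 4.9 = 2.842 pp.
TFP growth = 6.1 − 2.38 = 3.72%.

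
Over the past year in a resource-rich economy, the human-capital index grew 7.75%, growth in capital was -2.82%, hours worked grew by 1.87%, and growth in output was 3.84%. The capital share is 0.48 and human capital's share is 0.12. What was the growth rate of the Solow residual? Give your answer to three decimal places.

3.516%

Labor's share = 1 − 0.48 − 0.12 = 0.4.
Capital: 0.48 × (-2.82) = -1.3536 pp.
The human-capital index: 0.12 × 7.75 = 0.93 pp.
Hours worked: 0.4 × 1.87 = 0.748 pp.
TFP growth = 3.84 − 0.3244 = 3.5156%.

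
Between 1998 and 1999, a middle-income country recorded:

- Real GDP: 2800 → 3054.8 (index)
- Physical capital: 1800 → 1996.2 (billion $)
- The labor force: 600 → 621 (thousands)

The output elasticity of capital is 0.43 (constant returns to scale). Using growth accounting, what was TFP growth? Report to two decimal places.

Real GDP growth = (3054.8 − 2800) / 2800 = 9.1%.
Physical capital growth = (1996.2 − 1800) / 1800 = 10.9%.
The labor force growth = (621 − 600) / 600 = 3.5%.
Labor's share = 1 − 0.43 = 0.57.
Physical capital: 0.43 × 10.9 = 4.687 pp.
The labor force: 0.57 × 3.5 = 1.995 pp.
TFP growth = 9.1 − 6.682 = 2.418%.

2.42%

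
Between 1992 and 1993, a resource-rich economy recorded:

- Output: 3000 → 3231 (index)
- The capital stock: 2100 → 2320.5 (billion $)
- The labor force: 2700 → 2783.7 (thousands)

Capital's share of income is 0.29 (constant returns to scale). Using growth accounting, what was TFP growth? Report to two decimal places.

TFP growth was 2.45%.

Output growth = (3231 − 3000) / 3000 = 7.7%.
The capital stock growth = (2320.5 − 2100) / 2100 = 10.5%.
The labor force growth = (2783.7 − 2700) / 2700 = 3.1%.
Labor's share = 1 − 0.29 = 0.71.
The capital stock: 0.29 × 10.5 = 3.045 pp.
The labor force: 0.71 × 3.1 = 2.201 pp.
TFP growth = 7.7 − 5.246 = 2.454%.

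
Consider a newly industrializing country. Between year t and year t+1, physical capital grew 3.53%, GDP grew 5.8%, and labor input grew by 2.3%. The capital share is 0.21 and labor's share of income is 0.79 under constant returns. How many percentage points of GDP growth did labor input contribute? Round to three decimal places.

1.817

Labor's share = 1 − 0.21 = 0.79.
Contribution = share × growth = 0.79 × 2.3 = 1.817 pp.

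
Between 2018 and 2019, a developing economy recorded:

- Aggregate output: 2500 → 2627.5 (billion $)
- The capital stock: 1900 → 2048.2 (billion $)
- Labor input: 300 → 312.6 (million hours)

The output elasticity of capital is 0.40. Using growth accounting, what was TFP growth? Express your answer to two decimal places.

Aggregate output growth = (2627.5 − 2500) / 2500 = 5.1%.
The capital stock growth = (2048.2 − 1900) / 1900 = 7.8%.
Labor input growth = (312.6 − 300) / 300 = 4.2%.
Labor's share = 1 − 0.4 = 0.6.
The capital stock: 0.4 × 7.8 = 3.12 pp.
Labor input: 0.6 × 4.2 = 2.52 pp.
TFP growth = 5.1 − 5.64 = -0.54%.

-0.54%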